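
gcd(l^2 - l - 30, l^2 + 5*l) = l + 5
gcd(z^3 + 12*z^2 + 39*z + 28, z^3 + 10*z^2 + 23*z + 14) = z^2 + 8*z + 7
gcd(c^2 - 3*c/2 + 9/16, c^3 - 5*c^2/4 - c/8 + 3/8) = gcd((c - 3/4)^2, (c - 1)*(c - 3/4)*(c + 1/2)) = c - 3/4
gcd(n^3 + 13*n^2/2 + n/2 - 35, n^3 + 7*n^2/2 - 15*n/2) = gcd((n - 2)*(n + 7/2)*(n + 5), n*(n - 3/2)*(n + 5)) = n + 5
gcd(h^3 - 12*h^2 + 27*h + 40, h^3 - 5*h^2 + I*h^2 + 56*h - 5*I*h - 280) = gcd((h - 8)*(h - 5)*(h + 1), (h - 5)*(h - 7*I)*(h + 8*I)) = h - 5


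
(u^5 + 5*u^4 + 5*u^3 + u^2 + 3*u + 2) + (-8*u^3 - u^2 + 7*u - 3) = u^5 + 5*u^4 - 3*u^3 + 10*u - 1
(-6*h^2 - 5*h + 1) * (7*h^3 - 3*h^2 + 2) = -42*h^5 - 17*h^4 + 22*h^3 - 15*h^2 - 10*h + 2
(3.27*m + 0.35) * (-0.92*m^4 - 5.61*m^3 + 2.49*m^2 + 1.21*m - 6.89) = -3.0084*m^5 - 18.6667*m^4 + 6.1788*m^3 + 4.8282*m^2 - 22.1068*m - 2.4115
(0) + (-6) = -6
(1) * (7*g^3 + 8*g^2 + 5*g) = 7*g^3 + 8*g^2 + 5*g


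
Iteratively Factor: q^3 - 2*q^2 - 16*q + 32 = (q - 2)*(q^2 - 16) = (q - 2)*(q + 4)*(q - 4)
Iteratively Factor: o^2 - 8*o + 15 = (o - 3)*(o - 5)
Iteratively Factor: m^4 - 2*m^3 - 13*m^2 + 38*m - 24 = (m - 1)*(m^3 - m^2 - 14*m + 24) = (m - 3)*(m - 1)*(m^2 + 2*m - 8) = (m - 3)*(m - 1)*(m + 4)*(m - 2)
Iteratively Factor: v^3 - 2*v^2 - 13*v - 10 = (v - 5)*(v^2 + 3*v + 2) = (v - 5)*(v + 2)*(v + 1)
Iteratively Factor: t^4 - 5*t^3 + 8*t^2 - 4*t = (t)*(t^3 - 5*t^2 + 8*t - 4) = t*(t - 2)*(t^2 - 3*t + 2) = t*(t - 2)^2*(t - 1)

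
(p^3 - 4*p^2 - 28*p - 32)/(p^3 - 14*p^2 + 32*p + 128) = (p + 2)/(p - 8)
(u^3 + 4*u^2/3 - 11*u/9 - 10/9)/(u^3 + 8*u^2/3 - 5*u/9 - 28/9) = (9*u^2 + 21*u + 10)/(9*u^2 + 33*u + 28)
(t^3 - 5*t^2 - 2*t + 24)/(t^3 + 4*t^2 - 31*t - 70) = (t^2 - 7*t + 12)/(t^2 + 2*t - 35)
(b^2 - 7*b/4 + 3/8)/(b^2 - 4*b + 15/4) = (4*b - 1)/(2*(2*b - 5))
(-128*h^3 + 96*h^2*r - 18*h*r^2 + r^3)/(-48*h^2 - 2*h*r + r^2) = (16*h^2 - 10*h*r + r^2)/(6*h + r)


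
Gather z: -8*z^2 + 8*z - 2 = -8*z^2 + 8*z - 2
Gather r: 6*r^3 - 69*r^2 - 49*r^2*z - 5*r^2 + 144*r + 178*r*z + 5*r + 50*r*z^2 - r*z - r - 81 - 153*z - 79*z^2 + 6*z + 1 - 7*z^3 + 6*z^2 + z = 6*r^3 + r^2*(-49*z - 74) + r*(50*z^2 + 177*z + 148) - 7*z^3 - 73*z^2 - 146*z - 80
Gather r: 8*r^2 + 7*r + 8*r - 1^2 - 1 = 8*r^2 + 15*r - 2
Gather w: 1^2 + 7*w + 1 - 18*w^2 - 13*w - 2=-18*w^2 - 6*w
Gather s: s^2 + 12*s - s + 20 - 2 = s^2 + 11*s + 18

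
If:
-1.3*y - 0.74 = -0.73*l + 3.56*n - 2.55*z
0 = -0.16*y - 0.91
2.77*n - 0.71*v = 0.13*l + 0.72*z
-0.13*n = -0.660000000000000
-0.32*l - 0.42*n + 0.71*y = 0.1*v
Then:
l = -23.27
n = 5.08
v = 12.77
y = -5.69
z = 11.14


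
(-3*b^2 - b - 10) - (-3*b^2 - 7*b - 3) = 6*b - 7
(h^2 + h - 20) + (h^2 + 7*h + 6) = 2*h^2 + 8*h - 14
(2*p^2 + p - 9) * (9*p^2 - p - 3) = 18*p^4 + 7*p^3 - 88*p^2 + 6*p + 27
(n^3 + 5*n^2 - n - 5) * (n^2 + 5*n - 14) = n^5 + 10*n^4 + 10*n^3 - 80*n^2 - 11*n + 70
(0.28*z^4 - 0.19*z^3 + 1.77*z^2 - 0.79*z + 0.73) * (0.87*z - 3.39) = 0.2436*z^5 - 1.1145*z^4 + 2.184*z^3 - 6.6876*z^2 + 3.3132*z - 2.4747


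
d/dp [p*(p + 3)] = 2*p + 3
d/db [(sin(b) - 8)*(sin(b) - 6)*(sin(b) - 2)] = (3*sin(b)^2 - 32*sin(b) + 76)*cos(b)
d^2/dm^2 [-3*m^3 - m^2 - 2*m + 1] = -18*m - 2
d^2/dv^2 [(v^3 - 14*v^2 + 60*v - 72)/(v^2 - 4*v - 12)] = 64/(v^3 + 6*v^2 + 12*v + 8)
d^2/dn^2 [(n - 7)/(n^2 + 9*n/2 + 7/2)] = 4*((5 - 6*n)*(2*n^2 + 9*n + 7) + (n - 7)*(4*n + 9)^2)/(2*n^2 + 9*n + 7)^3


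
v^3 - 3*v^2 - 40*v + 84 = (v - 7)*(v - 2)*(v + 6)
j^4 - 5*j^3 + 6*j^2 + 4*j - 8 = (j - 2)^3*(j + 1)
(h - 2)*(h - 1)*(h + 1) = h^3 - 2*h^2 - h + 2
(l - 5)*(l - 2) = l^2 - 7*l + 10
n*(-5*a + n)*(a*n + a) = -5*a^2*n^2 - 5*a^2*n + a*n^3 + a*n^2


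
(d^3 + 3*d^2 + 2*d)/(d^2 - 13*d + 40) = d*(d^2 + 3*d + 2)/(d^2 - 13*d + 40)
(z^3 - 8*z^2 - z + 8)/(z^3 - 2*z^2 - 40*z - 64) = (z^2 - 1)/(z^2 + 6*z + 8)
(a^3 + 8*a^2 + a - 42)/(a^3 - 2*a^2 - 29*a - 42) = (a^2 + 5*a - 14)/(a^2 - 5*a - 14)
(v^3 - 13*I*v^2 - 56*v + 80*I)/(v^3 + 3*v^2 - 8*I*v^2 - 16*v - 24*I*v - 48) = (v - 5*I)/(v + 3)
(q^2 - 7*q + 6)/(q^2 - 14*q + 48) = (q - 1)/(q - 8)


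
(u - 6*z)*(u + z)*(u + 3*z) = u^3 - 2*u^2*z - 21*u*z^2 - 18*z^3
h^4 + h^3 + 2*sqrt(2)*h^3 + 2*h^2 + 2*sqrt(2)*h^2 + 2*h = h*(h + 1)*(h + sqrt(2))^2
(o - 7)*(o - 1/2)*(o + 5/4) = o^3 - 25*o^2/4 - 47*o/8 + 35/8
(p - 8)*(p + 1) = p^2 - 7*p - 8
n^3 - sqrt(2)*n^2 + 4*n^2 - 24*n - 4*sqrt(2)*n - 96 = (n + 4)*(n - 4*sqrt(2))*(n + 3*sqrt(2))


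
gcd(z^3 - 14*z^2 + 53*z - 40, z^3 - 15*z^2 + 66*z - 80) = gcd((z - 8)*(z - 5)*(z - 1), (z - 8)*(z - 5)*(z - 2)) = z^2 - 13*z + 40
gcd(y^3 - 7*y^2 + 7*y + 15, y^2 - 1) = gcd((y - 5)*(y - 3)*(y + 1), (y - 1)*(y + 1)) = y + 1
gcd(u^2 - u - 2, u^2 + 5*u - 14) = u - 2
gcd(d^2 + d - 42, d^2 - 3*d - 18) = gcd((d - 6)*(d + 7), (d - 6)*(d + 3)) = d - 6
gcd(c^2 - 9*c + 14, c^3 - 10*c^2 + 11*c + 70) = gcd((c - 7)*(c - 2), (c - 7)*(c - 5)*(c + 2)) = c - 7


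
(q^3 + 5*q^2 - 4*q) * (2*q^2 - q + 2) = 2*q^5 + 9*q^4 - 11*q^3 + 14*q^2 - 8*q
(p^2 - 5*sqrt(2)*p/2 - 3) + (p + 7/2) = p^2 - 5*sqrt(2)*p/2 + p + 1/2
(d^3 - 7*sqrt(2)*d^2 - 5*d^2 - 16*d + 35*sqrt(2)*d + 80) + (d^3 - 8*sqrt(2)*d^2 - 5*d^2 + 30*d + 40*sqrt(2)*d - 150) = 2*d^3 - 15*sqrt(2)*d^2 - 10*d^2 + 14*d + 75*sqrt(2)*d - 70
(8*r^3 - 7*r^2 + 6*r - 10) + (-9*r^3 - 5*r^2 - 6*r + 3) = -r^3 - 12*r^2 - 7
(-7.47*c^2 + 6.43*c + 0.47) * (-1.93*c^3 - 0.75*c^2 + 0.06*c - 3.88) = 14.4171*c^5 - 6.8074*c^4 - 6.1778*c^3 + 29.0169*c^2 - 24.9202*c - 1.8236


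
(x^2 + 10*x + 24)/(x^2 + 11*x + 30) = (x + 4)/(x + 5)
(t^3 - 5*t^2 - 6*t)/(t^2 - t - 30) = t*(t + 1)/(t + 5)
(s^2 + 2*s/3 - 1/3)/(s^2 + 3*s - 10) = (3*s^2 + 2*s - 1)/(3*(s^2 + 3*s - 10))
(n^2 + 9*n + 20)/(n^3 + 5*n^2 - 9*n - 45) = (n + 4)/(n^2 - 9)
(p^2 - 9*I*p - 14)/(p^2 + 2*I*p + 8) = (p - 7*I)/(p + 4*I)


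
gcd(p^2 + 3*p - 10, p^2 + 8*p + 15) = p + 5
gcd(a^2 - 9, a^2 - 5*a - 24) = a + 3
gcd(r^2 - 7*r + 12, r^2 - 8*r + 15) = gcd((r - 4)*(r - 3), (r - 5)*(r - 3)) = r - 3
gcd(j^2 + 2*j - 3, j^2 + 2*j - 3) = j^2 + 2*j - 3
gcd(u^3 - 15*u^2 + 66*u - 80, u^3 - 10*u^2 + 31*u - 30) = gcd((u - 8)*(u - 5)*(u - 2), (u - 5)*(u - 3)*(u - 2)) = u^2 - 7*u + 10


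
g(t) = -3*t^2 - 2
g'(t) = -6*t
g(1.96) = -13.52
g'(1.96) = -11.76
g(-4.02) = -50.48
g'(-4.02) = 24.12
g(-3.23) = -33.30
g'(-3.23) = 19.38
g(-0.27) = -2.22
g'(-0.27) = 1.62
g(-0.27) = -2.22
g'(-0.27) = 1.62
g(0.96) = -4.76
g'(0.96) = -5.76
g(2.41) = -19.42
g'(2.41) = -14.46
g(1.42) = -8.05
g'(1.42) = -8.52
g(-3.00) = -29.00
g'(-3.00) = 18.00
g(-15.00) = -677.00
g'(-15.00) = 90.00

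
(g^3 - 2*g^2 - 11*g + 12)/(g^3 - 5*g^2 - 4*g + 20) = (g^3 - 2*g^2 - 11*g + 12)/(g^3 - 5*g^2 - 4*g + 20)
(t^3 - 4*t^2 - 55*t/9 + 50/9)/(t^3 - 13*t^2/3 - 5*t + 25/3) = (t - 2/3)/(t - 1)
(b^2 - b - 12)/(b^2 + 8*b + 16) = (b^2 - b - 12)/(b^2 + 8*b + 16)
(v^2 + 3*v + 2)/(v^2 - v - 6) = (v + 1)/(v - 3)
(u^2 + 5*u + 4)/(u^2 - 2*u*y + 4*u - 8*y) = (-u - 1)/(-u + 2*y)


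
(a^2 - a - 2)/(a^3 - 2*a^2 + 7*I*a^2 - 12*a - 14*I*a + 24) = (a + 1)/(a^2 + 7*I*a - 12)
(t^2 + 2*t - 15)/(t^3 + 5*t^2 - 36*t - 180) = (t - 3)/(t^2 - 36)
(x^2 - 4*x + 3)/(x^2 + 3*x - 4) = (x - 3)/(x + 4)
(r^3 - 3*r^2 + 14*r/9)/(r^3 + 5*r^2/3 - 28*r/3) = (r - 2/3)/(r + 4)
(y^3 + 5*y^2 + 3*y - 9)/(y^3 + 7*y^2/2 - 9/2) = 2*(y + 3)/(2*y + 3)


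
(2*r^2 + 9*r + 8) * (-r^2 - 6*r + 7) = -2*r^4 - 21*r^3 - 48*r^2 + 15*r + 56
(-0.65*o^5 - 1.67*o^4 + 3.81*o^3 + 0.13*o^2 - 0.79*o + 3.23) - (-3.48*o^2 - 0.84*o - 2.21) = -0.65*o^5 - 1.67*o^4 + 3.81*o^3 + 3.61*o^2 + 0.0499999999999999*o + 5.44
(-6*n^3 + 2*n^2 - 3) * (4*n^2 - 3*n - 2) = -24*n^5 + 26*n^4 + 6*n^3 - 16*n^2 + 9*n + 6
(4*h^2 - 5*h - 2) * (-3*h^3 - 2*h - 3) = -12*h^5 + 15*h^4 - 2*h^3 - 2*h^2 + 19*h + 6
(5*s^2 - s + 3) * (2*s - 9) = 10*s^3 - 47*s^2 + 15*s - 27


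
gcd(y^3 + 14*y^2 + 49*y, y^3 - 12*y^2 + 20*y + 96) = 1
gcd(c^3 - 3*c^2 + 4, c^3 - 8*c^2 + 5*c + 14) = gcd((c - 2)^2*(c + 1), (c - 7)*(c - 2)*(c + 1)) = c^2 - c - 2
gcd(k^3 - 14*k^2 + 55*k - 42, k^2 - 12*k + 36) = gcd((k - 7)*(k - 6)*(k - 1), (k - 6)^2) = k - 6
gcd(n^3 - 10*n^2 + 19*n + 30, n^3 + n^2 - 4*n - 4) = n + 1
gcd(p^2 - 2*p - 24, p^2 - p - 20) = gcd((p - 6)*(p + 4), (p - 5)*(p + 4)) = p + 4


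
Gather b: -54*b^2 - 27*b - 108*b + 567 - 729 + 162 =-54*b^2 - 135*b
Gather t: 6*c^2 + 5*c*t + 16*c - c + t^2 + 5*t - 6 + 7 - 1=6*c^2 + 15*c + t^2 + t*(5*c + 5)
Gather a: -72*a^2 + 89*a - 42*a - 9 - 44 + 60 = -72*a^2 + 47*a + 7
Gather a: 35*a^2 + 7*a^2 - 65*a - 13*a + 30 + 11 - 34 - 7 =42*a^2 - 78*a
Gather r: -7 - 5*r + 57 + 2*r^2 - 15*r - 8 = 2*r^2 - 20*r + 42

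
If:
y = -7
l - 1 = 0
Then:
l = 1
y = -7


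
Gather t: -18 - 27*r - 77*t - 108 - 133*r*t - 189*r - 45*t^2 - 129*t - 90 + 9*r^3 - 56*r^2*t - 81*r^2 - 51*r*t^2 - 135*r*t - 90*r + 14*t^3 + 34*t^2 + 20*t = 9*r^3 - 81*r^2 - 306*r + 14*t^3 + t^2*(-51*r - 11) + t*(-56*r^2 - 268*r - 186) - 216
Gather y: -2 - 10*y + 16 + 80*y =70*y + 14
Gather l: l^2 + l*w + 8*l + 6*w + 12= l^2 + l*(w + 8) + 6*w + 12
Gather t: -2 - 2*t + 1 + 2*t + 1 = 0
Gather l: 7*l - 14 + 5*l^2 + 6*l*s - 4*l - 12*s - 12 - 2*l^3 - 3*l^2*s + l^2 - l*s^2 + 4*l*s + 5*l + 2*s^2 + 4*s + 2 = -2*l^3 + l^2*(6 - 3*s) + l*(-s^2 + 10*s + 8) + 2*s^2 - 8*s - 24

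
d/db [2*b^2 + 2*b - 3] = 4*b + 2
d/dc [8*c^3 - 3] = 24*c^2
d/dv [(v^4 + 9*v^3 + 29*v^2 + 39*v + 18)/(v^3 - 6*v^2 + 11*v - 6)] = (v^6 - 12*v^5 - 50*v^4 + 96*v^3 + 337*v^2 - 132*v - 432)/(v^6 - 12*v^5 + 58*v^4 - 144*v^3 + 193*v^2 - 132*v + 36)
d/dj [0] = 0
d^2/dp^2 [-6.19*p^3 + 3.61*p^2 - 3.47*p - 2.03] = 7.22 - 37.14*p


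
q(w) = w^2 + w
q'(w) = 2*w + 1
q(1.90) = 5.51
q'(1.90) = 4.80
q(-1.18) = 0.21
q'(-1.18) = -1.36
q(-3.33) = 7.76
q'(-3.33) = -5.66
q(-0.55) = -0.25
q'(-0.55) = -0.10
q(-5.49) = 24.65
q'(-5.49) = -9.98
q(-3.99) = 11.93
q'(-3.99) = -6.98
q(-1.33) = 0.44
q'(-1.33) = -1.66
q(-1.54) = 0.83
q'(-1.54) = -2.08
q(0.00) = 0.00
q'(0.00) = 1.00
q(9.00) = 90.00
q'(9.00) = 19.00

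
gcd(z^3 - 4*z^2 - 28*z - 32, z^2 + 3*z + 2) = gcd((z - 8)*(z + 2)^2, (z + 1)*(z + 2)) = z + 2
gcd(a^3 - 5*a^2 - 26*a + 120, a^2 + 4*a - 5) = a + 5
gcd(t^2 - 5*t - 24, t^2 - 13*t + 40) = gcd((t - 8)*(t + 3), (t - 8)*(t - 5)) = t - 8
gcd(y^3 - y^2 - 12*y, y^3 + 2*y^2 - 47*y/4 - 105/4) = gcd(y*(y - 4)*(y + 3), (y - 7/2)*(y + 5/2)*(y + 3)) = y + 3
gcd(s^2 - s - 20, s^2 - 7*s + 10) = s - 5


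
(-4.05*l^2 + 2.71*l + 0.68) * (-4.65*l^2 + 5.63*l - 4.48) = 18.8325*l^4 - 35.403*l^3 + 30.2393*l^2 - 8.3124*l - 3.0464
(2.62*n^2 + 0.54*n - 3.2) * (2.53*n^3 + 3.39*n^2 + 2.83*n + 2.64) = 6.6286*n^5 + 10.248*n^4 + 1.1492*n^3 - 2.403*n^2 - 7.6304*n - 8.448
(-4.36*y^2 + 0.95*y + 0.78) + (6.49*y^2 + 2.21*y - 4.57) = 2.13*y^2 + 3.16*y - 3.79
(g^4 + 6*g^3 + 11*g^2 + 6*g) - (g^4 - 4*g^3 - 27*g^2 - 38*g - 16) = 10*g^3 + 38*g^2 + 44*g + 16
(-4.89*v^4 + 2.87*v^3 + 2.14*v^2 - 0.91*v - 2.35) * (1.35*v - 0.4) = -6.6015*v^5 + 5.8305*v^4 + 1.741*v^3 - 2.0845*v^2 - 2.8085*v + 0.94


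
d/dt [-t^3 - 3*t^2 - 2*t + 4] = -3*t^2 - 6*t - 2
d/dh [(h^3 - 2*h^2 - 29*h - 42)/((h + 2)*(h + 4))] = (h^2 + 8*h + 5)/(h^2 + 8*h + 16)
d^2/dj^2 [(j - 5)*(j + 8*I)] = 2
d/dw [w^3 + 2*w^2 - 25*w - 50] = 3*w^2 + 4*w - 25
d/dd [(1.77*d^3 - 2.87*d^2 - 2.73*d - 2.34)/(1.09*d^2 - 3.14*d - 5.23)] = (1.9293*d^4 - 11.1156*d^3 - 15.7838*d^2 + 35.1214*d + 6.9303)/(1.1881*d^4 - 6.8452*d^3 - 1.5418*d^2 + 32.8444*d + 27.3529)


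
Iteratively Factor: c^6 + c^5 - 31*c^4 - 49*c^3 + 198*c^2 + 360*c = (c + 2)*(c^5 - c^4 - 29*c^3 + 9*c^2 + 180*c) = (c - 3)*(c + 2)*(c^4 + 2*c^3 - 23*c^2 - 60*c) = (c - 3)*(c + 2)*(c + 4)*(c^3 - 2*c^2 - 15*c) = (c - 5)*(c - 3)*(c + 2)*(c + 4)*(c^2 + 3*c) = (c - 5)*(c - 3)*(c + 2)*(c + 3)*(c + 4)*(c)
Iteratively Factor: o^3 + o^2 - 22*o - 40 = (o + 4)*(o^2 - 3*o - 10) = (o + 2)*(o + 4)*(o - 5)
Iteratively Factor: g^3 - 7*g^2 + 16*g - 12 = (g - 2)*(g^2 - 5*g + 6) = (g - 3)*(g - 2)*(g - 2)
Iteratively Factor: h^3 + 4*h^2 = (h)*(h^2 + 4*h) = h*(h + 4)*(h)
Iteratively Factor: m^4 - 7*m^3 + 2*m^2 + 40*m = (m - 4)*(m^3 - 3*m^2 - 10*m) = (m - 5)*(m - 4)*(m^2 + 2*m) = (m - 5)*(m - 4)*(m + 2)*(m)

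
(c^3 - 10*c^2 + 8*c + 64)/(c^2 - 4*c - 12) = (c^2 - 12*c + 32)/(c - 6)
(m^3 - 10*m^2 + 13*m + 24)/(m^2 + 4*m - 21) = (m^2 - 7*m - 8)/(m + 7)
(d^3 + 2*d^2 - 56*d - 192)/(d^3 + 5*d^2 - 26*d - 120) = (d - 8)/(d - 5)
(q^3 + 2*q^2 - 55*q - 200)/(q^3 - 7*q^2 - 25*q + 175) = (q^2 - 3*q - 40)/(q^2 - 12*q + 35)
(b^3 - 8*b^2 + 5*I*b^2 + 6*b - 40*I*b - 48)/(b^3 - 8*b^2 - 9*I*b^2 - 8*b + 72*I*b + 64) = (b + 6*I)/(b - 8*I)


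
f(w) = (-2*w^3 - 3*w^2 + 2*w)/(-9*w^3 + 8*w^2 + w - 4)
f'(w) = (-6*w^2 - 6*w + 2)/(-9*w^3 + 8*w^2 + w - 4) + (27*w^2 - 16*w - 1)*(-2*w^3 - 3*w^2 + 2*w)/(-9*w^3 + 8*w^2 + w - 4)^2 = (-43*w^4 + 32*w^3 + 5*w^2 + 24*w - 8)/(81*w^6 - 144*w^5 + 46*w^4 + 88*w^3 - 63*w^2 - 8*w + 16)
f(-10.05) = 0.17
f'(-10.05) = -0.00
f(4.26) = 0.36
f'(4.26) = -0.04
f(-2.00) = 0.00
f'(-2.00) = -0.10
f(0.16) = -0.06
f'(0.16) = -0.29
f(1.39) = 0.74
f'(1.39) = -0.31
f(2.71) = 0.46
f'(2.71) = -0.11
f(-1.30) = -0.12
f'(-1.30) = -0.29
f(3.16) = 0.42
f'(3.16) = -0.08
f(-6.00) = 0.14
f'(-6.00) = -0.01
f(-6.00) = 0.14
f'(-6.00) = -0.01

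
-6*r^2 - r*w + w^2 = (-3*r + w)*(2*r + w)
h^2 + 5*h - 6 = (h - 1)*(h + 6)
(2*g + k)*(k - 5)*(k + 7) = 2*g*k^2 + 4*g*k - 70*g + k^3 + 2*k^2 - 35*k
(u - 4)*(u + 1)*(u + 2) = u^3 - u^2 - 10*u - 8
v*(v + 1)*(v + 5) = v^3 + 6*v^2 + 5*v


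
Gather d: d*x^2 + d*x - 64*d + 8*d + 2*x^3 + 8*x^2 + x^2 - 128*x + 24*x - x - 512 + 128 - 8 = d*(x^2 + x - 56) + 2*x^3 + 9*x^2 - 105*x - 392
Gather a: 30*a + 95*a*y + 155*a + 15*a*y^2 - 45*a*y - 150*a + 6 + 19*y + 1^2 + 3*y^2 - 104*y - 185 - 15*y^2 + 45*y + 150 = a*(15*y^2 + 50*y + 35) - 12*y^2 - 40*y - 28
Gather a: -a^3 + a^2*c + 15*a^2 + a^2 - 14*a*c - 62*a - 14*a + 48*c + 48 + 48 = -a^3 + a^2*(c + 16) + a*(-14*c - 76) + 48*c + 96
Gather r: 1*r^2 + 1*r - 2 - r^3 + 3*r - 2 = -r^3 + r^2 + 4*r - 4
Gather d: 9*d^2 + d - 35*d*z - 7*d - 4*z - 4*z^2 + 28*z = 9*d^2 + d*(-35*z - 6) - 4*z^2 + 24*z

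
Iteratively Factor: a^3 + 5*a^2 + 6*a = (a + 2)*(a^2 + 3*a) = a*(a + 2)*(a + 3)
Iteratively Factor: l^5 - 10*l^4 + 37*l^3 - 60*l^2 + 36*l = (l - 3)*(l^4 - 7*l^3 + 16*l^2 - 12*l) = (l - 3)*(l - 2)*(l^3 - 5*l^2 + 6*l) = l*(l - 3)*(l - 2)*(l^2 - 5*l + 6) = l*(l - 3)*(l - 2)^2*(l - 3)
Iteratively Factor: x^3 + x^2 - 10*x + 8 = (x + 4)*(x^2 - 3*x + 2) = (x - 2)*(x + 4)*(x - 1)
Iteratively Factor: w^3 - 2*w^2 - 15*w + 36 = (w - 3)*(w^2 + w - 12) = (w - 3)^2*(w + 4)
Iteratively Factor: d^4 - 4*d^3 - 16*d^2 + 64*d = (d + 4)*(d^3 - 8*d^2 + 16*d) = d*(d + 4)*(d^2 - 8*d + 16) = d*(d - 4)*(d + 4)*(d - 4)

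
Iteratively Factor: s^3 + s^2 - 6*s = (s - 2)*(s^2 + 3*s) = (s - 2)*(s + 3)*(s)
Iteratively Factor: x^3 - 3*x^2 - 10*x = (x + 2)*(x^2 - 5*x) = (x - 5)*(x + 2)*(x)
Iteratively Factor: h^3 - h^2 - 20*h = (h)*(h^2 - h - 20) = h*(h + 4)*(h - 5)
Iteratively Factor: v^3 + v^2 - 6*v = (v)*(v^2 + v - 6) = v*(v - 2)*(v + 3)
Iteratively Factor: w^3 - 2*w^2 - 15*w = (w)*(w^2 - 2*w - 15) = w*(w - 5)*(w + 3)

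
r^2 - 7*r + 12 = (r - 4)*(r - 3)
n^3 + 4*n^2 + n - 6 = (n - 1)*(n + 2)*(n + 3)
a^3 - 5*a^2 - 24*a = a*(a - 8)*(a + 3)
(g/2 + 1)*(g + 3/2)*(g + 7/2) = g^3/2 + 7*g^2/2 + 61*g/8 + 21/4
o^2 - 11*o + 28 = (o - 7)*(o - 4)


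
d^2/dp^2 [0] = 0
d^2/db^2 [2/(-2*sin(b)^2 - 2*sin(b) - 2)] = (4*sin(b)^3 + 3*sin(b)^2 - 9*sin(b) - 7)*sin(b)/(sin(b)^2 + sin(b) + 1)^3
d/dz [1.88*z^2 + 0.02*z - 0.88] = 3.76*z + 0.02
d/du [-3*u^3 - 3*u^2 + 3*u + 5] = -9*u^2 - 6*u + 3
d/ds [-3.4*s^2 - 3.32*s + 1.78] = -6.8*s - 3.32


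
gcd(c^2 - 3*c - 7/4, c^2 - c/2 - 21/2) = c - 7/2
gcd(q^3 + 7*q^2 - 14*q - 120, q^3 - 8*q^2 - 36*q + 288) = q + 6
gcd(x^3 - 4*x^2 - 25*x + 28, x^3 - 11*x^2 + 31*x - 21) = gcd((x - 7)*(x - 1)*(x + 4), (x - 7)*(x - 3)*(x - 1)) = x^2 - 8*x + 7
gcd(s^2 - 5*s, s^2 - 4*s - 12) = 1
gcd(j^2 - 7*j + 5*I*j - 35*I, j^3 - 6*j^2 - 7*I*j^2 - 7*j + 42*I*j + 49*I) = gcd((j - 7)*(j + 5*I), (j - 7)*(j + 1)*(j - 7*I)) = j - 7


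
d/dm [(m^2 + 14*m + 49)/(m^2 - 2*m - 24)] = 2*(-8*m^2 - 73*m - 119)/(m^4 - 4*m^3 - 44*m^2 + 96*m + 576)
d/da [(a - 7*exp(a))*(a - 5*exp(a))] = -12*a*exp(a) + 2*a + 70*exp(2*a) - 12*exp(a)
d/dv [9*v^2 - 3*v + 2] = 18*v - 3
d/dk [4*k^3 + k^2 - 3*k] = 12*k^2 + 2*k - 3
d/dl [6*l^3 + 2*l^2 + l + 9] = 18*l^2 + 4*l + 1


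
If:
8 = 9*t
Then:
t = 8/9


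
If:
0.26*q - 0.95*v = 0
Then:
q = 3.65384615384615*v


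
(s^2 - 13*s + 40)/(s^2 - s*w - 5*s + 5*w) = (s - 8)/(s - w)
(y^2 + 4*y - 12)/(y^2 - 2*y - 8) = (-y^2 - 4*y + 12)/(-y^2 + 2*y + 8)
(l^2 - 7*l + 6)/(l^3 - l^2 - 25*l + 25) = (l - 6)/(l^2 - 25)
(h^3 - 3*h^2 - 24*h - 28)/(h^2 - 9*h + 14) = (h^2 + 4*h + 4)/(h - 2)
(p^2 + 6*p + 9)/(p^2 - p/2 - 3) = 2*(p^2 + 6*p + 9)/(2*p^2 - p - 6)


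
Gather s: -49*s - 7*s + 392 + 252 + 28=672 - 56*s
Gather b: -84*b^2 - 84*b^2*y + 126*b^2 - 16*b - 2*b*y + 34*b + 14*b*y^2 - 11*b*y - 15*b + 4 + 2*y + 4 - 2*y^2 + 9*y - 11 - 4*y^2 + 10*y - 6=b^2*(42 - 84*y) + b*(14*y^2 - 13*y + 3) - 6*y^2 + 21*y - 9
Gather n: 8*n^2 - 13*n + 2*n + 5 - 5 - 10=8*n^2 - 11*n - 10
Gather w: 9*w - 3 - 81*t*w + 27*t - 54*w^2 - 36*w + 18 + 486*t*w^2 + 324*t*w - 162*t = -135*t + w^2*(486*t - 54) + w*(243*t - 27) + 15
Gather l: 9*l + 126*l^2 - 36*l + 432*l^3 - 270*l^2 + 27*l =432*l^3 - 144*l^2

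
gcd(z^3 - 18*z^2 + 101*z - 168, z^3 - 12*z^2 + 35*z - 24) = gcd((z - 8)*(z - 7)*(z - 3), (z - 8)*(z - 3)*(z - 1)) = z^2 - 11*z + 24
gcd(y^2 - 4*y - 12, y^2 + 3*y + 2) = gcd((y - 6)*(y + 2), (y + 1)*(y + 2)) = y + 2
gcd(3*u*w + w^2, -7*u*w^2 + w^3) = w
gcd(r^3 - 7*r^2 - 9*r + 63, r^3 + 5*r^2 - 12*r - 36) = r - 3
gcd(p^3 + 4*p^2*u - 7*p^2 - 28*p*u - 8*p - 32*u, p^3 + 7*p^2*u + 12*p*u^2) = p + 4*u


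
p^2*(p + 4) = p^3 + 4*p^2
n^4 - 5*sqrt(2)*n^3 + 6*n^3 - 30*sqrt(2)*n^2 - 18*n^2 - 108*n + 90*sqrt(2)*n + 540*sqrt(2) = (n + 6)*(n - 5*sqrt(2))*(n - 3*sqrt(2))*(n + 3*sqrt(2))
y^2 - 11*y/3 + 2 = (y - 3)*(y - 2/3)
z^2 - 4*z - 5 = (z - 5)*(z + 1)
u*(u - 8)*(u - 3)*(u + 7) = u^4 - 4*u^3 - 53*u^2 + 168*u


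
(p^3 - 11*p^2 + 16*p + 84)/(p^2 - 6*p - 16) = (p^2 - 13*p + 42)/(p - 8)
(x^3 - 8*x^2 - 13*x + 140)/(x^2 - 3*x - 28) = x - 5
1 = 1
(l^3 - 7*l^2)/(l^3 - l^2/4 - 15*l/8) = 8*l*(7 - l)/(-8*l^2 + 2*l + 15)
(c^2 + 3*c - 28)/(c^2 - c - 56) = (c - 4)/(c - 8)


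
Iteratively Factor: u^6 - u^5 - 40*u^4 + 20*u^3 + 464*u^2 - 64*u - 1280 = (u - 2)*(u^5 + u^4 - 38*u^3 - 56*u^2 + 352*u + 640) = (u - 2)*(u + 4)*(u^4 - 3*u^3 - 26*u^2 + 48*u + 160) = (u - 2)*(u + 2)*(u + 4)*(u^3 - 5*u^2 - 16*u + 80) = (u - 5)*(u - 2)*(u + 2)*(u + 4)*(u^2 - 16) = (u - 5)*(u - 2)*(u + 2)*(u + 4)^2*(u - 4)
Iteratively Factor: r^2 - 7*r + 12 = (r - 3)*(r - 4)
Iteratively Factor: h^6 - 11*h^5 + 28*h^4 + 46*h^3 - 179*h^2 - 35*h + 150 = (h - 3)*(h^5 - 8*h^4 + 4*h^3 + 58*h^2 - 5*h - 50) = (h - 3)*(h - 1)*(h^4 - 7*h^3 - 3*h^2 + 55*h + 50) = (h - 3)*(h - 1)*(h + 2)*(h^3 - 9*h^2 + 15*h + 25) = (h - 5)*(h - 3)*(h - 1)*(h + 2)*(h^2 - 4*h - 5) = (h - 5)^2*(h - 3)*(h - 1)*(h + 2)*(h + 1)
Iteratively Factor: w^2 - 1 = (w + 1)*(w - 1)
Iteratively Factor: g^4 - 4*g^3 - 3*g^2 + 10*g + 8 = (g + 1)*(g^3 - 5*g^2 + 2*g + 8) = (g - 4)*(g + 1)*(g^2 - g - 2) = (g - 4)*(g - 2)*(g + 1)*(g + 1)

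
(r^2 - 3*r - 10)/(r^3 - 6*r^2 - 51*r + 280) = (r + 2)/(r^2 - r - 56)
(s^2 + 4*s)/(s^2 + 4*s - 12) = s*(s + 4)/(s^2 + 4*s - 12)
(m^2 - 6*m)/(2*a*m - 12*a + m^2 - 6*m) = m/(2*a + m)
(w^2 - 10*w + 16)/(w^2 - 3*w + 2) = (w - 8)/(w - 1)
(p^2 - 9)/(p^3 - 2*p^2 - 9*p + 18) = 1/(p - 2)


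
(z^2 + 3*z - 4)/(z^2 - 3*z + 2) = (z + 4)/(z - 2)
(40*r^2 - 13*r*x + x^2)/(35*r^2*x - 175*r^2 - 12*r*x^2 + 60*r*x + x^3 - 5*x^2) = (-8*r + x)/(-7*r*x + 35*r + x^2 - 5*x)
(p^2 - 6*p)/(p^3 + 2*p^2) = (p - 6)/(p*(p + 2))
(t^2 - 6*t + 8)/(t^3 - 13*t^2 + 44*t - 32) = (t - 2)/(t^2 - 9*t + 8)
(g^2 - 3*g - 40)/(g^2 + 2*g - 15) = (g - 8)/(g - 3)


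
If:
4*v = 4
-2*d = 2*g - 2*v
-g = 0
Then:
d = 1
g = 0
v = 1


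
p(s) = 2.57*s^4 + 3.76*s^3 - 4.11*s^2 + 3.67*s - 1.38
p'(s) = 10.28*s^3 + 11.28*s^2 - 8.22*s + 3.67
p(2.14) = 78.40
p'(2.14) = 138.48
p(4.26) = 1076.74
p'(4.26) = 968.09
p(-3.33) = 118.00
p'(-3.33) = -223.47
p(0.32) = -0.48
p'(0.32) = 2.53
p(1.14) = 7.37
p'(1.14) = 24.19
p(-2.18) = -9.82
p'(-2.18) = -31.31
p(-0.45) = -4.10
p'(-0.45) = 8.72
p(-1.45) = -15.44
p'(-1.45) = 7.97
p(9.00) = 19301.55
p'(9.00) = 8337.49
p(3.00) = 282.33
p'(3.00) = 358.09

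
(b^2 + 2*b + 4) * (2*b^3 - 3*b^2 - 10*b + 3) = 2*b^5 + b^4 - 8*b^3 - 29*b^2 - 34*b + 12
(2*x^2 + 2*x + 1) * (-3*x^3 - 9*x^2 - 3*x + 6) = -6*x^5 - 24*x^4 - 27*x^3 - 3*x^2 + 9*x + 6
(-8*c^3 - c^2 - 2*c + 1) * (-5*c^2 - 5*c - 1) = 40*c^5 + 45*c^4 + 23*c^3 + 6*c^2 - 3*c - 1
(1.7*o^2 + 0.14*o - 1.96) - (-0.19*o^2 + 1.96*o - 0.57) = 1.89*o^2 - 1.82*o - 1.39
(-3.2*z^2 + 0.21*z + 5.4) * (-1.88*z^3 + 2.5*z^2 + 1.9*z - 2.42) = 6.016*z^5 - 8.3948*z^4 - 15.707*z^3 + 21.643*z^2 + 9.7518*z - 13.068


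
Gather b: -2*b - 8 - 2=-2*b - 10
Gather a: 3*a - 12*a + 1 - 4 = -9*a - 3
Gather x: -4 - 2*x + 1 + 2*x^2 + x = 2*x^2 - x - 3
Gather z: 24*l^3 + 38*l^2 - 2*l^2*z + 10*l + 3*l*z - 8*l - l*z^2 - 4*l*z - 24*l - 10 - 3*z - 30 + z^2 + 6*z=24*l^3 + 38*l^2 - 22*l + z^2*(1 - l) + z*(-2*l^2 - l + 3) - 40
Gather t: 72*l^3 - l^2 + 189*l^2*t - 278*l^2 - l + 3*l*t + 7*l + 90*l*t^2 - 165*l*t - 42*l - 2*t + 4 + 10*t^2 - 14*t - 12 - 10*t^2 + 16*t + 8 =72*l^3 - 279*l^2 + 90*l*t^2 - 36*l + t*(189*l^2 - 162*l)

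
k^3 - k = k*(k - 1)*(k + 1)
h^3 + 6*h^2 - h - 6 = (h - 1)*(h + 1)*(h + 6)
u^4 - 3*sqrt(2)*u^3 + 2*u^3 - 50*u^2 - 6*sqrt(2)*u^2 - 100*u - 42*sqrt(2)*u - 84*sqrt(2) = (u + 2)*(u - 7*sqrt(2))*(u + sqrt(2))*(u + 3*sqrt(2))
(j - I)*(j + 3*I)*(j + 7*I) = j^3 + 9*I*j^2 - 11*j + 21*I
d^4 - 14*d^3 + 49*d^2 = d^2*(d - 7)^2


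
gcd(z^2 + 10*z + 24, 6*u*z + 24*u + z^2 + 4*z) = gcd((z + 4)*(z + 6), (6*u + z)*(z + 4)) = z + 4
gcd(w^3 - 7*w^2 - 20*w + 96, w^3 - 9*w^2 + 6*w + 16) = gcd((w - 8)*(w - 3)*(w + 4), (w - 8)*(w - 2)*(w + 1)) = w - 8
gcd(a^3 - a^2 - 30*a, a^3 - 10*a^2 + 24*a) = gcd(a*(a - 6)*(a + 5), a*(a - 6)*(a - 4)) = a^2 - 6*a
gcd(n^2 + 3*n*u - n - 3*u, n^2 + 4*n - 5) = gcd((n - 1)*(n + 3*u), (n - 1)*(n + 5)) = n - 1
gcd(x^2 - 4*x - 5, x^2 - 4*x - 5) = x^2 - 4*x - 5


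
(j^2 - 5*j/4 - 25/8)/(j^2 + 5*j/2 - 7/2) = (8*j^2 - 10*j - 25)/(4*(2*j^2 + 5*j - 7))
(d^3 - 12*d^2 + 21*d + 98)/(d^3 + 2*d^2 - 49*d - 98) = (d - 7)/(d + 7)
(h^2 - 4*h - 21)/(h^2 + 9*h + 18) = (h - 7)/(h + 6)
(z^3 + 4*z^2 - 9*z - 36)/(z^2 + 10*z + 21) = (z^2 + z - 12)/(z + 7)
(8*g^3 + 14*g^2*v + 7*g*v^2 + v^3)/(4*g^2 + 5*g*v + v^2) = 2*g + v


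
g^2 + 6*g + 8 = (g + 2)*(g + 4)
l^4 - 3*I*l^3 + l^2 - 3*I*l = l*(l - 3*I)*(l - I)*(l + I)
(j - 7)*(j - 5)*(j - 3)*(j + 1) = j^4 - 14*j^3 + 56*j^2 - 34*j - 105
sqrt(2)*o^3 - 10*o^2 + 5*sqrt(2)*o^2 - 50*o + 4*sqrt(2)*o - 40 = (o + 4)*(o - 5*sqrt(2))*(sqrt(2)*o + sqrt(2))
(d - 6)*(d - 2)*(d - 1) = d^3 - 9*d^2 + 20*d - 12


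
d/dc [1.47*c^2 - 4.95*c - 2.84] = 2.94*c - 4.95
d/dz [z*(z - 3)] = 2*z - 3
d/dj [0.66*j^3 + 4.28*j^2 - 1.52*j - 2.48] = 1.98*j^2 + 8.56*j - 1.52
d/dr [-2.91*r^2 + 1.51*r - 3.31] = 1.51 - 5.82*r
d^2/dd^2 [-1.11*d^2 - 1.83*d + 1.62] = -2.22000000000000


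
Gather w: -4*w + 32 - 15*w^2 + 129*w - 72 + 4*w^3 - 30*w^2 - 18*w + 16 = 4*w^3 - 45*w^2 + 107*w - 24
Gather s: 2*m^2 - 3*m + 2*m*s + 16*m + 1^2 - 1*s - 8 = 2*m^2 + 13*m + s*(2*m - 1) - 7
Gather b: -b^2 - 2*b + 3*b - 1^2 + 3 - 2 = -b^2 + b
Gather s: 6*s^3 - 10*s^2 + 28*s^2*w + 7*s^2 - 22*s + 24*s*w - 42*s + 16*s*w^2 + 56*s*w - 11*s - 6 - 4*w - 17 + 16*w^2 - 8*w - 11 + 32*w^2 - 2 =6*s^3 + s^2*(28*w - 3) + s*(16*w^2 + 80*w - 75) + 48*w^2 - 12*w - 36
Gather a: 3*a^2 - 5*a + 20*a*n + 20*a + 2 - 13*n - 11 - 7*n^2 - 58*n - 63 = 3*a^2 + a*(20*n + 15) - 7*n^2 - 71*n - 72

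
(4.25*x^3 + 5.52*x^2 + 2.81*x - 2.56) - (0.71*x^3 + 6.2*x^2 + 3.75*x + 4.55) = 3.54*x^3 - 0.680000000000001*x^2 - 0.94*x - 7.11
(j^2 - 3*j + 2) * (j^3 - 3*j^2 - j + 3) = j^5 - 6*j^4 + 10*j^3 - 11*j + 6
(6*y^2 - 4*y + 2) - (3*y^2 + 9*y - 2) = 3*y^2 - 13*y + 4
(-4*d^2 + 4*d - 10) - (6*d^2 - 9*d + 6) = -10*d^2 + 13*d - 16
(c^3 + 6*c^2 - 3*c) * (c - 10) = c^4 - 4*c^3 - 63*c^2 + 30*c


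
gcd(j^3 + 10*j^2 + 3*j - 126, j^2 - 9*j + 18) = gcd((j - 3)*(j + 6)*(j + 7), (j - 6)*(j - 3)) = j - 3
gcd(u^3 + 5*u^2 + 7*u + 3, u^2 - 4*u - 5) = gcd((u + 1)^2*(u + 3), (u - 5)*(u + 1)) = u + 1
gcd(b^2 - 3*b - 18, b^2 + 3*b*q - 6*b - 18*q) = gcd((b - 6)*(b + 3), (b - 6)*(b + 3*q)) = b - 6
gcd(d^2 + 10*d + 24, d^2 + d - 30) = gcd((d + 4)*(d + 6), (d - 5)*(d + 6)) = d + 6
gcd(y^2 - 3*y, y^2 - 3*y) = y^2 - 3*y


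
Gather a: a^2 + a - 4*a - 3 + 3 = a^2 - 3*a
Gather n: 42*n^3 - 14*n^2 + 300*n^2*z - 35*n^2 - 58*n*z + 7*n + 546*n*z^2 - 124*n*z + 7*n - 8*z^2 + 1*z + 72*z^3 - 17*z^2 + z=42*n^3 + n^2*(300*z - 49) + n*(546*z^2 - 182*z + 14) + 72*z^3 - 25*z^2 + 2*z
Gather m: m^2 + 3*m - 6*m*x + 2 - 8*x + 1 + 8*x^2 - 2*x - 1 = m^2 + m*(3 - 6*x) + 8*x^2 - 10*x + 2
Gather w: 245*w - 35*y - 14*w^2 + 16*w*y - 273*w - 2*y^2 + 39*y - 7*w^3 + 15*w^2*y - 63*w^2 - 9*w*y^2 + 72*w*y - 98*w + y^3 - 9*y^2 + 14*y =-7*w^3 + w^2*(15*y - 77) + w*(-9*y^2 + 88*y - 126) + y^3 - 11*y^2 + 18*y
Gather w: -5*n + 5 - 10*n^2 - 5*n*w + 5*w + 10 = -10*n^2 - 5*n + w*(5 - 5*n) + 15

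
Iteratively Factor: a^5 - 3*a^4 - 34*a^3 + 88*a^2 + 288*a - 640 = (a - 5)*(a^4 + 2*a^3 - 24*a^2 - 32*a + 128) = (a - 5)*(a + 4)*(a^3 - 2*a^2 - 16*a + 32) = (a - 5)*(a - 2)*(a + 4)*(a^2 - 16) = (a - 5)*(a - 4)*(a - 2)*(a + 4)*(a + 4)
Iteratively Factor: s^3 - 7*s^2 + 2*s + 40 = (s + 2)*(s^2 - 9*s + 20) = (s - 4)*(s + 2)*(s - 5)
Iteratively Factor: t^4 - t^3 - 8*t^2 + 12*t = (t)*(t^3 - t^2 - 8*t + 12) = t*(t - 2)*(t^2 + t - 6) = t*(t - 2)^2*(t + 3)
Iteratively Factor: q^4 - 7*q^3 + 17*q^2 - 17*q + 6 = (q - 2)*(q^3 - 5*q^2 + 7*q - 3) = (q - 2)*(q - 1)*(q^2 - 4*q + 3) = (q - 2)*(q - 1)^2*(q - 3)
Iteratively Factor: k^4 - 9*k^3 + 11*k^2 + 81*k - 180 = (k + 3)*(k^3 - 12*k^2 + 47*k - 60) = (k - 3)*(k + 3)*(k^2 - 9*k + 20) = (k - 4)*(k - 3)*(k + 3)*(k - 5)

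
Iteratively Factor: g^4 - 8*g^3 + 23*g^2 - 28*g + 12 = (g - 2)*(g^3 - 6*g^2 + 11*g - 6) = (g - 3)*(g - 2)*(g^2 - 3*g + 2) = (g - 3)*(g - 2)*(g - 1)*(g - 2)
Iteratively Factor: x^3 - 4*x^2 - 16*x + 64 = (x - 4)*(x^2 - 16) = (x - 4)*(x + 4)*(x - 4)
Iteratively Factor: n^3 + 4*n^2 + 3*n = (n)*(n^2 + 4*n + 3) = n*(n + 3)*(n + 1)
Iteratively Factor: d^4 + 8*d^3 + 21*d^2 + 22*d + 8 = (d + 2)*(d^3 + 6*d^2 + 9*d + 4) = (d + 1)*(d + 2)*(d^2 + 5*d + 4) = (d + 1)^2*(d + 2)*(d + 4)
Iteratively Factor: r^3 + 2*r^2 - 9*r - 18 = (r + 3)*(r^2 - r - 6) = (r + 2)*(r + 3)*(r - 3)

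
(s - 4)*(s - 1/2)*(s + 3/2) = s^3 - 3*s^2 - 19*s/4 + 3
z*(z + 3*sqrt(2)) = z^2 + 3*sqrt(2)*z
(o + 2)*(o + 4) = o^2 + 6*o + 8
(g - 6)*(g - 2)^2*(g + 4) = g^4 - 6*g^3 - 12*g^2 + 88*g - 96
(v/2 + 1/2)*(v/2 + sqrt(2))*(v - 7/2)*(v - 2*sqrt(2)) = v^4/4 - 5*v^3/8 - 23*v^2/8 + 5*v + 7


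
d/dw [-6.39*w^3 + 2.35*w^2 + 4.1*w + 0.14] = -19.17*w^2 + 4.7*w + 4.1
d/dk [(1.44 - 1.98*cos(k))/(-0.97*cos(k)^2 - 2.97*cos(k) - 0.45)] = (1.9206*cos(k)^2 - 2.7936*cos(k) - 5.1678)*sin(k)/(0.9409*cos(k)^4 + 5.7618*cos(k)^3 + 9.6939*cos(k)^2 + 2.673*cos(k) + 0.2025)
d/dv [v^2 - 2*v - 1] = 2*v - 2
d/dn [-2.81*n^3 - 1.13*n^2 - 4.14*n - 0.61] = -8.43*n^2 - 2.26*n - 4.14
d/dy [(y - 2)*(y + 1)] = 2*y - 1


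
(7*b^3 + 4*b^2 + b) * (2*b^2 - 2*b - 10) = 14*b^5 - 6*b^4 - 76*b^3 - 42*b^2 - 10*b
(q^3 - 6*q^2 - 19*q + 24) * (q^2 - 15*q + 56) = q^5 - 21*q^4 + 127*q^3 - 27*q^2 - 1424*q + 1344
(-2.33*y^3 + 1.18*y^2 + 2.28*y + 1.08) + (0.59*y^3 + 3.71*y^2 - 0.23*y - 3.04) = -1.74*y^3 + 4.89*y^2 + 2.05*y - 1.96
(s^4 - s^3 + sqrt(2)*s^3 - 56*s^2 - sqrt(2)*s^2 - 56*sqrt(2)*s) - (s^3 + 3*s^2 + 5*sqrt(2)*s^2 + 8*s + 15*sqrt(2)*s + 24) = s^4 - 2*s^3 + sqrt(2)*s^3 - 59*s^2 - 6*sqrt(2)*s^2 - 71*sqrt(2)*s - 8*s - 24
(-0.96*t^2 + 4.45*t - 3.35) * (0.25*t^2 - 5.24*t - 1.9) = -0.24*t^4 + 6.1429*t^3 - 22.3315*t^2 + 9.099*t + 6.365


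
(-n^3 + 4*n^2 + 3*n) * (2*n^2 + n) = -2*n^5 + 7*n^4 + 10*n^3 + 3*n^2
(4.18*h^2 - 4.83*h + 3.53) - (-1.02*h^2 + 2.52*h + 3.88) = 5.2*h^2 - 7.35*h - 0.35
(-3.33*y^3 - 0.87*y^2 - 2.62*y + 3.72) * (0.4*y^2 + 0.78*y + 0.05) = -1.332*y^5 - 2.9454*y^4 - 1.8931*y^3 - 0.5991*y^2 + 2.7706*y + 0.186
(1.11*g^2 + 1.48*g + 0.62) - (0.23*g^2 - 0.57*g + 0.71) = 0.88*g^2 + 2.05*g - 0.09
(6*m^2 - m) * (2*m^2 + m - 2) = 12*m^4 + 4*m^3 - 13*m^2 + 2*m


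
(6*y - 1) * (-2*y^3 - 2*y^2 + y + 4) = -12*y^4 - 10*y^3 + 8*y^2 + 23*y - 4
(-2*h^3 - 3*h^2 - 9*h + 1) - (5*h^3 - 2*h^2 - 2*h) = -7*h^3 - h^2 - 7*h + 1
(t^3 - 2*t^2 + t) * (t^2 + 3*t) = t^5 + t^4 - 5*t^3 + 3*t^2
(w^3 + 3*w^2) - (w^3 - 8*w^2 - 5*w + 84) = 11*w^2 + 5*w - 84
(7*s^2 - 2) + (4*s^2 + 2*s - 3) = 11*s^2 + 2*s - 5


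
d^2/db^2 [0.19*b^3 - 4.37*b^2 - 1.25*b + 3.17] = 1.14*b - 8.74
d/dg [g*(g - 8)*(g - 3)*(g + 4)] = 4*g^3 - 21*g^2 - 40*g + 96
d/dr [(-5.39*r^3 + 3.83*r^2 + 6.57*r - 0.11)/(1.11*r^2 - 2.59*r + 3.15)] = (-5.9829*r^4 + 27.9202*r^3 - 68.1479*r^2 + 24.3732*r + 20.4106)/(1.2321*r^4 - 5.7498*r^3 + 13.7011*r^2 - 16.317*r + 9.9225)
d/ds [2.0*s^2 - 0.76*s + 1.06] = 4.0*s - 0.76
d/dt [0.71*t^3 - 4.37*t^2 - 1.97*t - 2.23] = 2.13*t^2 - 8.74*t - 1.97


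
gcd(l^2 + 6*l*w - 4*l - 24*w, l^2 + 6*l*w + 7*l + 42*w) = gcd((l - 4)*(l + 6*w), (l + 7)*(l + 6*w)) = l + 6*w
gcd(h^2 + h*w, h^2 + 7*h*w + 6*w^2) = h + w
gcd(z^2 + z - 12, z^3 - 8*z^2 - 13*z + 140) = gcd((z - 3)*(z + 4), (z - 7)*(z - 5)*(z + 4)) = z + 4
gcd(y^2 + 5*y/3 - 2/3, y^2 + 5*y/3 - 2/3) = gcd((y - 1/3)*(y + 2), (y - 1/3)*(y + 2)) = y^2 + 5*y/3 - 2/3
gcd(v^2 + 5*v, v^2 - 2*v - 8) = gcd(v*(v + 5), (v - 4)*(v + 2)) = 1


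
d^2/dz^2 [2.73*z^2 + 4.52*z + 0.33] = 5.46000000000000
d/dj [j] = 1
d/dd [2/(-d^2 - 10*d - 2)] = 4*(d + 5)/(d^2 + 10*d + 2)^2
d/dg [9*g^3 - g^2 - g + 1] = 27*g^2 - 2*g - 1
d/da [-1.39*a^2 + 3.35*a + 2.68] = 3.35 - 2.78*a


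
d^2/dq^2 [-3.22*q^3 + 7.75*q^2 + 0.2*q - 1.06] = 15.5 - 19.32*q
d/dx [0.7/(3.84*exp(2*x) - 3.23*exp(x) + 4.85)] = (2.261 - 5.376*exp(x))*exp(x)/(3.84*exp(2*x) - 3.23*exp(x) + 4.85)^2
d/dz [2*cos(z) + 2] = -2*sin(z)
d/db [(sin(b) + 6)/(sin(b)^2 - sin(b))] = (-cos(b) - 12/tan(b) + 6*cos(b)/sin(b)^2)/(sin(b) - 1)^2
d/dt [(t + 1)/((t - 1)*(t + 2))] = (-t^2 - 2*t - 3)/(t^4 + 2*t^3 - 3*t^2 - 4*t + 4)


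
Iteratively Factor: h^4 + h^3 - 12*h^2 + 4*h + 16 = (h - 2)*(h^3 + 3*h^2 - 6*h - 8) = (h - 2)^2*(h^2 + 5*h + 4) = (h - 2)^2*(h + 4)*(h + 1)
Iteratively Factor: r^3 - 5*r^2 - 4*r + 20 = (r - 5)*(r^2 - 4) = (r - 5)*(r - 2)*(r + 2)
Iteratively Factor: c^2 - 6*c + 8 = (c - 2)*(c - 4)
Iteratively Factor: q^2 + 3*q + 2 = (q + 1)*(q + 2)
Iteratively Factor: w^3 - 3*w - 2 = (w - 2)*(w^2 + 2*w + 1) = (w - 2)*(w + 1)*(w + 1)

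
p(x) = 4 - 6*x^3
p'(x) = -18*x^2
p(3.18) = -188.94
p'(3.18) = -182.02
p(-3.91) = 362.66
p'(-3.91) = -275.19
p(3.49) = -251.05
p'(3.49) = -219.24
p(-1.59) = 28.12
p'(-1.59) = -45.51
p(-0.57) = 5.11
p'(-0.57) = -5.85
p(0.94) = -0.98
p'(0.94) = -15.90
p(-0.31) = 4.18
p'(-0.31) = -1.73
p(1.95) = -40.49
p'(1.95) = -68.44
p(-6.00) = 1300.00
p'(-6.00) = -648.00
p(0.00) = 4.00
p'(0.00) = 0.00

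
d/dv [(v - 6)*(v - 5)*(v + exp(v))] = (v - 6)*(v - 5)*(exp(v) + 1) + (v - 6)*(v + exp(v)) + (v - 5)*(v + exp(v))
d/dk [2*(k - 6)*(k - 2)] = 4*k - 16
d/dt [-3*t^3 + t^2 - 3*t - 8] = -9*t^2 + 2*t - 3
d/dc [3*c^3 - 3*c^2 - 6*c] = 9*c^2 - 6*c - 6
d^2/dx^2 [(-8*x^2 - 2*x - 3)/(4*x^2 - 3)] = 8*(-8*x^3 - 108*x^2 - 18*x - 27)/(64*x^6 - 144*x^4 + 108*x^2 - 27)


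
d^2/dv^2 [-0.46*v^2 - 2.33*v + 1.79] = -0.920000000000000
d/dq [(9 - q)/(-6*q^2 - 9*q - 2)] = (-6*q^2 + 108*q + 83)/(36*q^4 + 108*q^3 + 105*q^2 + 36*q + 4)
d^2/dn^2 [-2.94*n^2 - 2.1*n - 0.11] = -5.88000000000000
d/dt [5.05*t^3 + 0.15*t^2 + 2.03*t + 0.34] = 15.15*t^2 + 0.3*t + 2.03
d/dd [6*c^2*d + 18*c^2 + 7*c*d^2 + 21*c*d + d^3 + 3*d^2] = 6*c^2 + 14*c*d + 21*c + 3*d^2 + 6*d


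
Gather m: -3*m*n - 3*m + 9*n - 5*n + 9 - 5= m*(-3*n - 3) + 4*n + 4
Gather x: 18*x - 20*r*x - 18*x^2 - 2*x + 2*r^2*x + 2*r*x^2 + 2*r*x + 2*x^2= x^2*(2*r - 16) + x*(2*r^2 - 18*r + 16)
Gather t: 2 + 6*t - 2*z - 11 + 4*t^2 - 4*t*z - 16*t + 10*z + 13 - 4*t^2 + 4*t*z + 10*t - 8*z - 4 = 0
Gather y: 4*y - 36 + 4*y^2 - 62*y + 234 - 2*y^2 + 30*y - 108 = 2*y^2 - 28*y + 90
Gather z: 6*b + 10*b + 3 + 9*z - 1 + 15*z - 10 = 16*b + 24*z - 8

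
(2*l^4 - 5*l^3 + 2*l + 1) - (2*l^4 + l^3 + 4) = -6*l^3 + 2*l - 3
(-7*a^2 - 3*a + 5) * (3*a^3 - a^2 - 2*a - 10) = -21*a^5 - 2*a^4 + 32*a^3 + 71*a^2 + 20*a - 50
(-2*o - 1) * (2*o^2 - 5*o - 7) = -4*o^3 + 8*o^2 + 19*o + 7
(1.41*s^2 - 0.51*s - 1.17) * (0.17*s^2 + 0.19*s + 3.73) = 0.2397*s^4 + 0.1812*s^3 + 4.9635*s^2 - 2.1246*s - 4.3641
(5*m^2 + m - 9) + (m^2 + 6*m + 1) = 6*m^2 + 7*m - 8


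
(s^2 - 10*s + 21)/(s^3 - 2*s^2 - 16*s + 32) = (s^2 - 10*s + 21)/(s^3 - 2*s^2 - 16*s + 32)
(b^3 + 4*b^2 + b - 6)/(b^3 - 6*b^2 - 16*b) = (b^2 + 2*b - 3)/(b*(b - 8))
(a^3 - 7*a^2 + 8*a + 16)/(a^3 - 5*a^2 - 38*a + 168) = (a^2 - 3*a - 4)/(a^2 - a - 42)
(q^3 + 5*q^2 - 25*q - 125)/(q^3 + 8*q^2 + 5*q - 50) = (q - 5)/(q - 2)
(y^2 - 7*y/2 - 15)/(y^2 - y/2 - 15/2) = (y - 6)/(y - 3)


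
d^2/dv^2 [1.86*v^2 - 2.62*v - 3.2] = 3.72000000000000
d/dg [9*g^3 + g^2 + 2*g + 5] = 27*g^2 + 2*g + 2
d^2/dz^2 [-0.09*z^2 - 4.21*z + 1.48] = -0.180000000000000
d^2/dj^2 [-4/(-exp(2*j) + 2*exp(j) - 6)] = 8*((1 - 2*exp(j))*(exp(2*j) - 2*exp(j) + 6) + 4*(1 - exp(j))^2*exp(j))*exp(j)/(exp(2*j) - 2*exp(j) + 6)^3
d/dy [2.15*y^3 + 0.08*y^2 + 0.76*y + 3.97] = 6.45*y^2 + 0.16*y + 0.76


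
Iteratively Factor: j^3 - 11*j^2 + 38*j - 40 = (j - 5)*(j^2 - 6*j + 8) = (j - 5)*(j - 2)*(j - 4)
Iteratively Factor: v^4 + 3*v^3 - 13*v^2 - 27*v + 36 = (v - 1)*(v^3 + 4*v^2 - 9*v - 36) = (v - 1)*(v + 3)*(v^2 + v - 12) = (v - 1)*(v + 3)*(v + 4)*(v - 3)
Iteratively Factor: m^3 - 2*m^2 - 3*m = (m - 3)*(m^2 + m) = (m - 3)*(m + 1)*(m)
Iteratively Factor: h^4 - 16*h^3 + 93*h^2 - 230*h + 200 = (h - 4)*(h^3 - 12*h^2 + 45*h - 50) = (h - 5)*(h - 4)*(h^2 - 7*h + 10) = (h - 5)*(h - 4)*(h - 2)*(h - 5)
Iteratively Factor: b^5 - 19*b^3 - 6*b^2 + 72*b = (b + 3)*(b^4 - 3*b^3 - 10*b^2 + 24*b) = (b + 3)^2*(b^3 - 6*b^2 + 8*b) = (b - 2)*(b + 3)^2*(b^2 - 4*b) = (b - 4)*(b - 2)*(b + 3)^2*(b)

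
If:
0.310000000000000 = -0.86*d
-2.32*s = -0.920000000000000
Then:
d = -0.36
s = 0.40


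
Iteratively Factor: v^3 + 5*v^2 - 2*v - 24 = (v + 3)*(v^2 + 2*v - 8) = (v - 2)*(v + 3)*(v + 4)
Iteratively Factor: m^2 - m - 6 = (m + 2)*(m - 3)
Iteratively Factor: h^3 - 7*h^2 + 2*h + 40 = (h - 4)*(h^2 - 3*h - 10) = (h - 5)*(h - 4)*(h + 2)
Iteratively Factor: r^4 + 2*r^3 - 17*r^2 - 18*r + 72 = (r - 3)*(r^3 + 5*r^2 - 2*r - 24) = (r - 3)*(r - 2)*(r^2 + 7*r + 12) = (r - 3)*(r - 2)*(r + 3)*(r + 4)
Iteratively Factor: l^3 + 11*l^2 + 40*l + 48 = (l + 3)*(l^2 + 8*l + 16) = (l + 3)*(l + 4)*(l + 4)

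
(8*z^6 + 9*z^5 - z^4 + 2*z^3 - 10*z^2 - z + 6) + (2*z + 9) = 8*z^6 + 9*z^5 - z^4 + 2*z^3 - 10*z^2 + z + 15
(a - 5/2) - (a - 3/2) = -1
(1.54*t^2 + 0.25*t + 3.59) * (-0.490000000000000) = -0.7546*t^2 - 0.1225*t - 1.7591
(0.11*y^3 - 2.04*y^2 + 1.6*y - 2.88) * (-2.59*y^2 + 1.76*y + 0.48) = -0.2849*y^5 + 5.4772*y^4 - 7.6816*y^3 + 9.296*y^2 - 4.3008*y - 1.3824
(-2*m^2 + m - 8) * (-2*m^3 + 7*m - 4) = 4*m^5 - 2*m^4 + 2*m^3 + 15*m^2 - 60*m + 32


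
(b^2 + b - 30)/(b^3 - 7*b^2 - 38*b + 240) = 1/(b - 8)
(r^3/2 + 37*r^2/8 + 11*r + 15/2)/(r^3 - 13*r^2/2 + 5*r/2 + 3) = (4*r^3 + 37*r^2 + 88*r + 60)/(4*(2*r^3 - 13*r^2 + 5*r + 6))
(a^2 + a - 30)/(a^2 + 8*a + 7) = (a^2 + a - 30)/(a^2 + 8*a + 7)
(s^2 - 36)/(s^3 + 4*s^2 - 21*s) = (s^2 - 36)/(s*(s^2 + 4*s - 21))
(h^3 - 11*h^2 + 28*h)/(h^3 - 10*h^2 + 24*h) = (h - 7)/(h - 6)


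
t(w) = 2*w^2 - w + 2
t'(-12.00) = -49.00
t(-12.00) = 302.00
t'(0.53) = 1.12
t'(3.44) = 12.76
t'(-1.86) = -8.44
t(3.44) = 22.23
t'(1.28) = 4.12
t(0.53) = 2.03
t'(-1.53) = -7.12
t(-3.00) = 23.00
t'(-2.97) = -12.88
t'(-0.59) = -3.36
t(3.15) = 18.70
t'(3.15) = 11.60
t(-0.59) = 3.29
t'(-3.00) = -13.00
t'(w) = 4*w - 1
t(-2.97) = 22.61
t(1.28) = 4.00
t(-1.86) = 10.78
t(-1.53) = 8.21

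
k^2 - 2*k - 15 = (k - 5)*(k + 3)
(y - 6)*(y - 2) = y^2 - 8*y + 12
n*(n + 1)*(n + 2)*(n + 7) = n^4 + 10*n^3 + 23*n^2 + 14*n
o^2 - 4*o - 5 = (o - 5)*(o + 1)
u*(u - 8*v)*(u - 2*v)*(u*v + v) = u^4*v - 10*u^3*v^2 + u^3*v + 16*u^2*v^3 - 10*u^2*v^2 + 16*u*v^3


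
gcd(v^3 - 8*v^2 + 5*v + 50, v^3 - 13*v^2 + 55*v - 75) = v^2 - 10*v + 25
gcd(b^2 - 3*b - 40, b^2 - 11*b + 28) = 1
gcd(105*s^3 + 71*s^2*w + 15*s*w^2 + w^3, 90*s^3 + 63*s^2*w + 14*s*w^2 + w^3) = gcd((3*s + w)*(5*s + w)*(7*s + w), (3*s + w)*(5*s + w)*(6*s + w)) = 15*s^2 + 8*s*w + w^2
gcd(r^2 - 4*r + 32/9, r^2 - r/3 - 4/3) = r - 4/3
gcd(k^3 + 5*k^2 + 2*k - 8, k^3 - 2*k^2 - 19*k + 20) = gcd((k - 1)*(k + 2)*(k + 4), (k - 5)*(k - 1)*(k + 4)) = k^2 + 3*k - 4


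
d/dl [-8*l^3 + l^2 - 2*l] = -24*l^2 + 2*l - 2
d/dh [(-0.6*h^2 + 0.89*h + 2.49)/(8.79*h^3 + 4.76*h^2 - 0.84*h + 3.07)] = (5.274*h^4 - 15.6462*h^3 - 69.3937*h^2 - 27.3888*h + 4.8239)/(77.2641*h^6 + 83.6808*h^5 + 7.8904*h^4 + 45.9738*h^3 + 29.932*h^2 - 5.1576*h + 9.4249)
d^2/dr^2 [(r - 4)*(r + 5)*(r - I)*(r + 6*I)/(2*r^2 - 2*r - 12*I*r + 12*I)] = (r^6 + r^5*(-3 - 18*I) + r^4*(-105 + 54*I) + r^3*(185 - 396*I) + r^2*(-288 + 774*I) + r*(-1548 + 1512*I) + 5088 + 2736*I)/(r^6 + r^5*(-3 - 18*I) + r^4*(-105 + 54*I) + r^3*(323 + 162*I) + r^2*(-324 - 630*I) + r*(108 + 648*I) - 216*I)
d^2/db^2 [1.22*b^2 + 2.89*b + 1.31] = 2.44000000000000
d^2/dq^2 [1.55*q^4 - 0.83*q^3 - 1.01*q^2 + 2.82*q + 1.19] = 18.6*q^2 - 4.98*q - 2.02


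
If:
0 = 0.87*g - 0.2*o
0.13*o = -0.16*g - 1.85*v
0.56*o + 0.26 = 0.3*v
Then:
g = -0.10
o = -0.44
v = 0.04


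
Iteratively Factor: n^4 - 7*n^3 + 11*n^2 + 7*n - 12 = (n + 1)*(n^3 - 8*n^2 + 19*n - 12) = (n - 3)*(n + 1)*(n^2 - 5*n + 4) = (n - 3)*(n - 1)*(n + 1)*(n - 4)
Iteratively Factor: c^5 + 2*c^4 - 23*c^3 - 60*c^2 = (c - 5)*(c^4 + 7*c^3 + 12*c^2) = (c - 5)*(c + 4)*(c^3 + 3*c^2) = c*(c - 5)*(c + 4)*(c^2 + 3*c) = c^2*(c - 5)*(c + 4)*(c + 3)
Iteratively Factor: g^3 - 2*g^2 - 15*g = (g)*(g^2 - 2*g - 15) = g*(g + 3)*(g - 5)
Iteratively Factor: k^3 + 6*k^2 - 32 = (k - 2)*(k^2 + 8*k + 16) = (k - 2)*(k + 4)*(k + 4)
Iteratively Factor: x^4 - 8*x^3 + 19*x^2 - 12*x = (x)*(x^3 - 8*x^2 + 19*x - 12) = x*(x - 4)*(x^2 - 4*x + 3) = x*(x - 4)*(x - 1)*(x - 3)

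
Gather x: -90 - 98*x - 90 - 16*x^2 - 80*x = -16*x^2 - 178*x - 180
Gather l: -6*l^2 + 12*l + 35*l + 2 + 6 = -6*l^2 + 47*l + 8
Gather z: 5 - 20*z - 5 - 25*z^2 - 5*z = -25*z^2 - 25*z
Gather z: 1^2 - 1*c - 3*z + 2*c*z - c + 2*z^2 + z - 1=-2*c + 2*z^2 + z*(2*c - 2)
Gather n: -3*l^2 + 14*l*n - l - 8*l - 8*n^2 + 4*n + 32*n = -3*l^2 - 9*l - 8*n^2 + n*(14*l + 36)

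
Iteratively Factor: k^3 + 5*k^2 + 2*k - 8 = (k + 4)*(k^2 + k - 2) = (k - 1)*(k + 4)*(k + 2)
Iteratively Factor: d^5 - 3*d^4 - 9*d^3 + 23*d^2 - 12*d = (d)*(d^4 - 3*d^3 - 9*d^2 + 23*d - 12) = d*(d - 1)*(d^3 - 2*d^2 - 11*d + 12) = d*(d - 1)^2*(d^2 - d - 12) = d*(d - 4)*(d - 1)^2*(d + 3)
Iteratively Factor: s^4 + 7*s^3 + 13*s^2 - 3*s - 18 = (s - 1)*(s^3 + 8*s^2 + 21*s + 18) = (s - 1)*(s + 2)*(s^2 + 6*s + 9) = (s - 1)*(s + 2)*(s + 3)*(s + 3)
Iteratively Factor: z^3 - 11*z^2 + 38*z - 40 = (z - 5)*(z^2 - 6*z + 8) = (z - 5)*(z - 2)*(z - 4)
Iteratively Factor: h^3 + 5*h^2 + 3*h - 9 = (h - 1)*(h^2 + 6*h + 9) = (h - 1)*(h + 3)*(h + 3)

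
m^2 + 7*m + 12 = (m + 3)*(m + 4)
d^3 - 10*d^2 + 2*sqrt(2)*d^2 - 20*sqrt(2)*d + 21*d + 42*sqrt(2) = (d - 7)*(d - 3)*(d + 2*sqrt(2))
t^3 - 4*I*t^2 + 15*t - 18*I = (t - 6*I)*(t - I)*(t + 3*I)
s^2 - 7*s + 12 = (s - 4)*(s - 3)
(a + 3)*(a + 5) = a^2 + 8*a + 15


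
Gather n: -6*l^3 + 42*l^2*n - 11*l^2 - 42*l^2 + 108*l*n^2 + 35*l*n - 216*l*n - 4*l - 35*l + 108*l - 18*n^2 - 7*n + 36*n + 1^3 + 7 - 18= -6*l^3 - 53*l^2 + 69*l + n^2*(108*l - 18) + n*(42*l^2 - 181*l + 29) - 10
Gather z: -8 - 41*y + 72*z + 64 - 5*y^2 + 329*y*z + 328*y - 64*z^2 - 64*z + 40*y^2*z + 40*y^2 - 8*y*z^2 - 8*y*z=35*y^2 + 287*y + z^2*(-8*y - 64) + z*(40*y^2 + 321*y + 8) + 56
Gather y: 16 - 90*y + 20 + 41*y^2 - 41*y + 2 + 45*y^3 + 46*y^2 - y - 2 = 45*y^3 + 87*y^2 - 132*y + 36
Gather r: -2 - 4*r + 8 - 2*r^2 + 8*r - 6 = -2*r^2 + 4*r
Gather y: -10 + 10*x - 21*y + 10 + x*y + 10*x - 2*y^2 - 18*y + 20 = 20*x - 2*y^2 + y*(x - 39) + 20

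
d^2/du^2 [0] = 0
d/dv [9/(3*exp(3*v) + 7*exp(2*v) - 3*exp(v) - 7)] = (-81*exp(2*v) - 126*exp(v) + 27)*exp(v)/(3*exp(3*v) + 7*exp(2*v) - 3*exp(v) - 7)^2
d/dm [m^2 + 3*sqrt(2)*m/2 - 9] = 2*m + 3*sqrt(2)/2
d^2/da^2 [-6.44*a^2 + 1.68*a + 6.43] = -12.8800000000000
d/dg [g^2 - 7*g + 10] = 2*g - 7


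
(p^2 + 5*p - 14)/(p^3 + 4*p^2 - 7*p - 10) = (p + 7)/(p^2 + 6*p + 5)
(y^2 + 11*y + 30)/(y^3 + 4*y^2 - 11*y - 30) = (y + 6)/(y^2 - y - 6)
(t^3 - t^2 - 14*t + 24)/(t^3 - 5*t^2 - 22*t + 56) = (t - 3)/(t - 7)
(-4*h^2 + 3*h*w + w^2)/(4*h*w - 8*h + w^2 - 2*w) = (-h + w)/(w - 2)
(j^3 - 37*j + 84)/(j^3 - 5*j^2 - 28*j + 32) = (j^3 - 37*j + 84)/(j^3 - 5*j^2 - 28*j + 32)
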